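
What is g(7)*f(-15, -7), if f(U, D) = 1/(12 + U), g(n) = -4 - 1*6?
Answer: 10/3 ≈ 3.3333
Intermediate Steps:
g(n) = -10 (g(n) = -4 - 6 = -10)
g(7)*f(-15, -7) = -10/(12 - 15) = -10/(-3) = -10*(-⅓) = 10/3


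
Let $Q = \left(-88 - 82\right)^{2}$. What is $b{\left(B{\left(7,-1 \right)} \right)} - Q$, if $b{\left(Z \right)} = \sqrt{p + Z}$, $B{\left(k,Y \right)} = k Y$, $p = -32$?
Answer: $-28900 + i \sqrt{39} \approx -28900.0 + 6.245 i$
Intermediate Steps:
$B{\left(k,Y \right)} = Y k$
$Q = 28900$ ($Q = \left(-170\right)^{2} = 28900$)
$b{\left(Z \right)} = \sqrt{-32 + Z}$
$b{\left(B{\left(7,-1 \right)} \right)} - Q = \sqrt{-32 - 7} - 28900 = \sqrt{-39} - 28900 = i \sqrt{39} - 28900 = -28900 + i \sqrt{39}$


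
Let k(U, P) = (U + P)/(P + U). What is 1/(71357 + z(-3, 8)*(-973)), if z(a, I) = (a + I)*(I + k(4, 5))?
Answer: 1/27572 ≈ 3.6269e-5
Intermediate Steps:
k(U, P) = 1 (k(U, P) = (P + U)/(P + U) = 1)
z(a, I) = (1 + I)*(I + a) (z(a, I) = (a + I)*(I + 1) = (I + a)*(1 + I) = (1 + I)*(I + a))
1/(71357 + z(-3, 8)*(-973)) = 1/(71357 + (8 - 3 + 8**2 + 8*(-3))*(-973)) = 1/(71357 + (8 - 3 + 64 - 24)*(-973)) = 1/(71357 + 45*(-973)) = 1/(71357 - 43785) = 1/27572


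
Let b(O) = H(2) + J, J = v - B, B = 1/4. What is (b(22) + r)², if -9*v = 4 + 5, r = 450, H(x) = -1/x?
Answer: 3214849/16 ≈ 2.0093e+5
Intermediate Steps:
B = ¼ ≈ 0.25000
v = -1 (v = -(4 + 5)/9 = -⅑*9 = -1)
J = -5/4 (J = -1 - 1*¼ = -1 - ¼ = -5/4 ≈ -1.2500)
b(O) = -7/4 (b(O) = -1/2 - 5/4 = -1*½ - 5/4 = -½ - 5/4 = -7/4)
(b(22) + r)² = (-7/4 + 450)² = (1793/4)² = 3214849/16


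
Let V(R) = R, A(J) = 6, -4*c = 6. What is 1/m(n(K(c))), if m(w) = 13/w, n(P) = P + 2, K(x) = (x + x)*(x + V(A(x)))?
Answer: -23/26 ≈ -0.88461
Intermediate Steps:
c = -3/2 (c = -¼*6 = -3/2 ≈ -1.5000)
K(x) = 2*x*(6 + x) (K(x) = (x + x)*(x + 6) = (2*x)*(6 + x) = 2*x*(6 + x))
n(P) = 2 + P
1/m(n(K(c))) = 1/(13/(2 + 2*(-3/2)*(6 - 3/2))) = 1/(13/(2 + 2*(-3/2)*(9/2))) = 1/(13/(2 - 27/2)) = 1/(13/(-23/2)) = 1/(13*(-2/23)) = 1/(-26/23) = -23/26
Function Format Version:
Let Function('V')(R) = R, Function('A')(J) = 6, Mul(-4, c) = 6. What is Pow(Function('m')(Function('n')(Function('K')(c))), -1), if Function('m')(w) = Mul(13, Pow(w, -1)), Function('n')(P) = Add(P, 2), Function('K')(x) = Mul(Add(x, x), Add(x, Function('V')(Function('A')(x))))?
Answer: Rational(-23, 26) ≈ -0.88461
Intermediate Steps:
c = Rational(-3, 2) (c = Mul(Rational(-1, 4), 6) = Rational(-3, 2) ≈ -1.5000)
Function('K')(x) = Mul(2, x, Add(6, x)) (Function('K')(x) = Mul(Add(x, x), Add(x, 6)) = Mul(Mul(2, x), Add(6, x)) = Mul(2, x, Add(6, x)))
Function('n')(P) = Add(2, P)
Pow(Function('m')(Function('n')(Function('K')(c))), -1) = Pow(Mul(13, Pow(Add(2, Mul(2, Rational(-3, 2), Add(6, Rational(-3, 2)))), -1)), -1) = Pow(Mul(13, Pow(Add(2, Mul(2, Rational(-3, 2), Rational(9, 2))), -1)), -1) = Pow(Mul(13, Pow(Add(2, Rational(-27, 2)), -1)), -1) = Pow(Mul(13, Pow(Rational(-23, 2), -1)), -1) = Pow(Mul(13, Rational(-2, 23)), -1) = Pow(Rational(-26, 23), -1) = Rational(-23, 26)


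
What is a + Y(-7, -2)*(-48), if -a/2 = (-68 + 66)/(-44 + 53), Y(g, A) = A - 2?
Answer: 1732/9 ≈ 192.44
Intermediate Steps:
Y(g, A) = -2 + A
a = 4/9 (a = -2*(-68 + 66)/(-44 + 53) = -(-4)/9 = -2*(-2/9) = 4/9 ≈ 0.44444)
a + Y(-7, -2)*(-48) = 4/9 + (-2 - 2)*(-48) = 4/9 - 4*(-48) = 4/9 + 192 = 1732/9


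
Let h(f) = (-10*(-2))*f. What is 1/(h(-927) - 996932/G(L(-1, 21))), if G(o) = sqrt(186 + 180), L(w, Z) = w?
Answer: 848205/108508455878 - 249233*sqrt(366)/217016911756 ≈ -1.4154e-5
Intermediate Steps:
G(o) = sqrt(366)
h(f) = 20*f
1/(h(-927) - 996932/G(L(-1, 21))) = 1/(20*(-927) - 996932*sqrt(366)/366) = 1/(-18540 - 498466*sqrt(366)/183)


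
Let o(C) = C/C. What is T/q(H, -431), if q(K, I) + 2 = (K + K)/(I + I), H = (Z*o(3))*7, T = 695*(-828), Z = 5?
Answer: 3594540/13 ≈ 2.7650e+5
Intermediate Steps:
T = -575460
o(C) = 1
H = 35 (H = (5*1)*7 = 5*7 = 35)
q(K, I) = -2 + K/I (q(K, I) = -2 + (K + K)/(I + I) = -2 + (2*K)/((2*I)) = -2 + (2*K)*(1/(2*I)) = -2 + K/I)
T/q(H, -431) = -575460/(-2 + 35/(-431)) = -575460/(-2 + 35*(-1/431)) = -575460/(-2 - 35/431) = -575460/(-897/431) = -575460*(-431/897) = 3594540/13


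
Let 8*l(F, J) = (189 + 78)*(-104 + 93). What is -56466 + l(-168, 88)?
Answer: -454665/8 ≈ -56833.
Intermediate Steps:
l(F, J) = -2937/8 (l(F, J) = ((189 + 78)*(-104 + 93))/8 = (267*(-11))/8 = (⅛)*(-2937) = -2937/8)
-56466 + l(-168, 88) = -56466 - 2937/8 = -454665/8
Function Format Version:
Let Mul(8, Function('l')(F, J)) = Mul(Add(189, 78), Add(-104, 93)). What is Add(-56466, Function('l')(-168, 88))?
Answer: Rational(-454665, 8) ≈ -56833.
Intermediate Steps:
Function('l')(F, J) = Rational(-2937, 8) (Function('l')(F, J) = Mul(Rational(1, 8), Mul(Add(189, 78), Add(-104, 93))) = Mul(Rational(1, 8), Mul(267, -11)) = Mul(Rational(1, 8), -2937) = Rational(-2937, 8))
Add(-56466, Function('l')(-168, 88)) = Add(-56466, Rational(-2937, 8)) = Rational(-454665, 8)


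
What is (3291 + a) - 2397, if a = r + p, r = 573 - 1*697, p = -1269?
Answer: -499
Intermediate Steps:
r = -124 (r = 573 - 697 = -124)
a = -1393 (a = -124 - 1269 = -1393)
(3291 + a) - 2397 = (3291 - 1393) - 2397 = 1898 - 2397 = -499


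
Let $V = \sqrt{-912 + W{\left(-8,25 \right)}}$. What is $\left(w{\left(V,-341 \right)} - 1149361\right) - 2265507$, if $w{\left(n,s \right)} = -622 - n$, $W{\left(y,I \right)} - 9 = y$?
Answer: $-3415490 - i \sqrt{911} \approx -3.4155 \cdot 10^{6} - 30.183 i$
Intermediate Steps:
$W{\left(y,I \right)} = 9 + y$
$V = i \sqrt{911}$ ($V = \sqrt{-912 + \left(9 - 8\right)} = \sqrt{-912 + 1} = \sqrt{-911} = i \sqrt{911} \approx 30.183 i$)
$\left(w{\left(V,-341 \right)} - 1149361\right) - 2265507 = \left(\left(-622 - i \sqrt{911}\right) - 1149361\right) - 2265507 = \left(-1149983 - i \sqrt{911}\right) - 2265507 = -3415490 - i \sqrt{911}$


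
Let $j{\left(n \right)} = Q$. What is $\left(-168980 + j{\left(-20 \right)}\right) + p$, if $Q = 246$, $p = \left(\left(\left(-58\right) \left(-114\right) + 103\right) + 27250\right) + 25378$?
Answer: $-109391$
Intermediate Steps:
$p = 59343$ ($p = \left(\left(6612 + 103\right) + 27250\right) + 25378 = \left(6715 + 27250\right) + 25378 = 33965 + 25378 = 59343$)
$j{\left(n \right)} = 246$
$\left(-168980 + j{\left(-20 \right)}\right) + p = \left(-168980 + 246\right) + 59343 = -168734 + 59343 = -109391$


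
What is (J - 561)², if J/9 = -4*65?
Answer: 8415801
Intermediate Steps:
J = -2340 (J = 9*(-4*65) = 9*(-260) = -2340)
(J - 561)² = (-2340 - 561)² = (-2901)² = 8415801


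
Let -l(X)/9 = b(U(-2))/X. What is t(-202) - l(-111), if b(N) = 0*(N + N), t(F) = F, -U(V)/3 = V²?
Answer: -202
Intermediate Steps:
U(V) = -3*V²
b(N) = 0 (b(N) = 0*(2*N) = 0)
l(X) = 0 (l(X) = -0/X = -9*0 = 0)
t(-202) - l(-111) = -202 - 1*0 = -202 + 0 = -202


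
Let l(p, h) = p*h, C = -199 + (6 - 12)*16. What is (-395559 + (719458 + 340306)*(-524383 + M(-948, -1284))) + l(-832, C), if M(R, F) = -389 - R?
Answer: -555129967655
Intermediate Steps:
C = -295 (C = -199 - 6*16 = -199 - 96 = -295)
l(p, h) = h*p
(-395559 + (719458 + 340306)*(-524383 + M(-948, -1284))) + l(-832, C) = (-395559 + (719458 + 340306)*(-524383 + (-389 - 1*(-948)))) - 295*(-832) = (-395559 + 1059764*(-524383 + (-389 + 948))) + 245440 = (-395559 + 1059764*(-524383 + 559)) + 245440 = (-395559 + 1059764*(-523824)) + 245440 = (-395559 - 555129817536) + 245440 = -555130213095 + 245440 = -555129967655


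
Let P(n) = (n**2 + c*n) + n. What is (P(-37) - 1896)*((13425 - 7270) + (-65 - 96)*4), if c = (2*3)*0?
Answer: -3108204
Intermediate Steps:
c = 0 (c = 6*0 = 0)
P(n) = n + n**2 (P(n) = (n**2 + 0*n) + n = (n**2 + 0) + n = n**2 + n = n + n**2)
(P(-37) - 1896)*((13425 - 7270) + (-65 - 96)*4) = (-37*(1 - 37) - 1896)*((13425 - 7270) + (-65 - 96)*4) = (-37*(-36) - 1896)*(6155 - 161*4) = (1332 - 1896)*(6155 - 644) = -564*5511 = -3108204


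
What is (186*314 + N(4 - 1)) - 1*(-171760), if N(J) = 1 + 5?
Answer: 230170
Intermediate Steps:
N(J) = 6
(186*314 + N(4 - 1)) - 1*(-171760) = (186*314 + 6) - 1*(-171760) = (58404 + 6) + 171760 = 58410 + 171760 = 230170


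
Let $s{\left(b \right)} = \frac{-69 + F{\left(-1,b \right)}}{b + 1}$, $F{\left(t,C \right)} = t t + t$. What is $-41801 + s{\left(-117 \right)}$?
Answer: $- \frac{4848847}{116} \approx -41800.0$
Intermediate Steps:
$F{\left(t,C \right)} = t + t^{2}$ ($F{\left(t,C \right)} = t^{2} + t = t + t^{2}$)
$s{\left(b \right)} = - \frac{69}{1 + b}$ ($s{\left(b \right)} = \frac{-69 - \left(1 - 1\right)}{b + 1} = \frac{-69 - 0}{1 + b} = \frac{-69 + 0}{1 + b} = - \frac{69}{1 + b}$)
$-41801 + s{\left(-117 \right)} = -41801 - \frac{69}{1 - 117} = -41801 - \frac{69}{-116} = -41801 - - \frac{69}{116} = -41801 + \frac{69}{116} = - \frac{4848847}{116}$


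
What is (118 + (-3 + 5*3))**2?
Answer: 16900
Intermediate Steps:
(118 + (-3 + 5*3))**2 = (118 + (-3 + 15))**2 = (118 + 12)**2 = 130**2 = 16900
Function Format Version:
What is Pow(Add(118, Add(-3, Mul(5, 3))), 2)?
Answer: 16900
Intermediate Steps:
Pow(Add(118, Add(-3, Mul(5, 3))), 2) = Pow(Add(118, Add(-3, 15)), 2) = Pow(Add(118, 12), 2) = Pow(130, 2) = 16900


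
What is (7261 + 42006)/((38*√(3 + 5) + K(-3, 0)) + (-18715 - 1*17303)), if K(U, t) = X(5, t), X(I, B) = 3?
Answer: -1774351005/1297068673 - 3744292*√2/1297068673 ≈ -1.3721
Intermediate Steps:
K(U, t) = 3
(7261 + 42006)/((38*√(3 + 5) + K(-3, 0)) + (-18715 - 1*17303)) = (7261 + 42006)/((38*√(3 + 5) + 3) + (-18715 - 1*17303)) = 49267/((38*√8 + 3) + (-18715 - 17303)) = 49267/((38*(2*√2) + 3) - 36018) = 49267/((76*√2 + 3) - 36018) = 49267/((3 + 76*√2) - 36018) = 49267/(-36015 + 76*√2)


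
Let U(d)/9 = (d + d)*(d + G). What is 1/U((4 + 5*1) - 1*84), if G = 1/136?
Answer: 68/6884325 ≈ 9.8775e-6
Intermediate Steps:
G = 1/136 ≈ 0.0073529
U(d) = 18*d*(1/136 + d) (U(d) = 9*((d + d)*(d + 1/136)) = 9*((2*d)*(1/136 + d)) = 9*(2*d*(1/136 + d)) = 18*d*(1/136 + d))
1/U((4 + 5*1) - 1*84) = 1/(9*((4 + 5*1) - 1*84)*(1 + 136*((4 + 5*1) - 1*84))/68) = 1/(9*((4 + 5) - 84)*(1 + 136*((4 + 5) - 84))/68) = 1/(9*(9 - 84)*(1 + 136*(9 - 84))/68) = 1/((9/68)*(-75)*(1 + 136*(-75))) = 1/((9/68)*(-75)*(1 - 10200)) = 1/((9/68)*(-75)*(-10199)) = 1/(6884325/68) = 68/6884325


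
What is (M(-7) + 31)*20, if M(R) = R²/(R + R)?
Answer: 550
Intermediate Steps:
M(R) = R/2 (M(R) = R²/((2*R)) = (1/(2*R))*R² = R/2)
(M(-7) + 31)*20 = ((½)*(-7) + 31)*20 = (-7/2 + 31)*20 = (55/2)*20 = 550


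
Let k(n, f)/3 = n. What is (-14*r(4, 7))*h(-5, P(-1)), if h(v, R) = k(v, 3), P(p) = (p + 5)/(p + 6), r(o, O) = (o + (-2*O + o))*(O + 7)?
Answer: -17640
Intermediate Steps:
k(n, f) = 3*n
r(o, O) = (7 + O)*(-2*O + 2*o) (r(o, O) = (o + (o - 2*O))*(7 + O) = (-2*O + 2*o)*(7 + O) = (7 + O)*(-2*O + 2*o))
P(p) = (5 + p)/(6 + p)
h(v, R) = 3*v
(-14*r(4, 7))*h(-5, P(-1)) = (-14*(-14*7 - 2*7² + 14*4 + 2*7*4))*(3*(-5)) = -14*(-98 - 2*49 + 56 + 56)*(-15) = -14*(-98 - 98 + 56 + 56)*(-15) = -14*(-84)*(-15) = 1176*(-15) = -17640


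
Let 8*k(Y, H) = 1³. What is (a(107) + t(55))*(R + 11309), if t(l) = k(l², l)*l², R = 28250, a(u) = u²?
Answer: 3742953903/8 ≈ 4.6787e+8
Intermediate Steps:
k(Y, H) = ⅛ (k(Y, H) = (⅛)*1³ = (⅛)*1 = ⅛)
t(l) = l²/8
(a(107) + t(55))*(R + 11309) = (107² + (⅛)*55²)*(28250 + 11309) = (11449 + (⅛)*3025)*39559 = (11449 + 3025/8)*39559 = (94617/8)*39559 = 3742953903/8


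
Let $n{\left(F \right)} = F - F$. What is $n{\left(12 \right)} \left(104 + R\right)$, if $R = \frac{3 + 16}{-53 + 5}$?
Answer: $0$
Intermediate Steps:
$n{\left(F \right)} = 0$
$R = - \frac{19}{48}$ ($R = \frac{19}{-48} = 19 \left(- \frac{1}{48}\right) = - \frac{19}{48} \approx -0.39583$)
$n{\left(12 \right)} \left(104 + R\right) = 0 \left(104 - \frac{19}{48}\right) = 0 \cdot \frac{4973}{48} = 0$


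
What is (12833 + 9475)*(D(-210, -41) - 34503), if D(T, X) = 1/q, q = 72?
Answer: -4618155685/6 ≈ -7.6969e+8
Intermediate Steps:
D(T, X) = 1/72
(12833 + 9475)*(D(-210, -41) - 34503) = (12833 + 9475)*(1/72 - 34503) = 22308*(-2484215/72) = -4618155685/6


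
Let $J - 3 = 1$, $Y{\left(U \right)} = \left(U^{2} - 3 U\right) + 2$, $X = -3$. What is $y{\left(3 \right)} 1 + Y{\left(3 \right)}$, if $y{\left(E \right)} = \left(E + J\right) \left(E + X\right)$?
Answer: $2$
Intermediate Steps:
$Y{\left(U \right)} = 2 + U^{2} - 3 U$
$J = 4$ ($J = 3 + 1 = 4$)
$y{\left(E \right)} = \left(-3 + E\right) \left(4 + E\right)$ ($y{\left(E \right)} = \left(E + 4\right) \left(E - 3\right) = \left(4 + E\right) \left(-3 + E\right) = \left(-3 + E\right) \left(4 + E\right)$)
$y{\left(3 \right)} 1 + Y{\left(3 \right)} = \left(-12 + 3 + 3^{2}\right) 1 + \left(2 + 3^{2} - 9\right) = \left(-12 + 3 + 9\right) 1 + \left(2 + 9 - 9\right) = 0 \cdot 1 + 2 = 0 + 2 = 2$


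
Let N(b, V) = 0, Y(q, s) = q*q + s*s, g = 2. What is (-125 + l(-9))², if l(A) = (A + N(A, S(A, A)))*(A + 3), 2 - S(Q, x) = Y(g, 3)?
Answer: 5041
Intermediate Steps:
Y(q, s) = q² + s²
S(Q, x) = -11 (S(Q, x) = 2 - (2² + 3²) = 2 - (4 + 9) = 2 - 1*13 = 2 - 13 = -11)
l(A) = A*(3 + A) (l(A) = (A + 0)*(A + 3) = A*(3 + A))
(-125 + l(-9))² = (-125 - 9*(3 - 9))² = (-125 - 9*(-6))² = (-125 + 54)² = (-71)² = 5041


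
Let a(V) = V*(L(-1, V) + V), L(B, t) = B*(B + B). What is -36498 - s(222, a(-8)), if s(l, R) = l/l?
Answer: -36499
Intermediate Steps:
L(B, t) = 2*B² (L(B, t) = B*(2*B) = 2*B²)
a(V) = V*(2 + V) (a(V) = V*(2*(-1)² + V) = V*(2*1 + V) = V*(2 + V))
s(l, R) = 1
-36498 - s(222, a(-8)) = -36498 - 1*1 = -36498 - 1 = -36499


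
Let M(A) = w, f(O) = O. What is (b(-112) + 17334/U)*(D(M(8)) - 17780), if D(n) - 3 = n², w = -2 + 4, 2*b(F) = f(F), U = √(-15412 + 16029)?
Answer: 995288 - 308077182*√617/617 ≈ -1.1407e+7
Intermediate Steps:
U = √617 ≈ 24.839
b(F) = F/2
w = 2
M(A) = 2
D(n) = 3 + n²
(b(-112) + 17334/U)*(D(M(8)) - 17780) = ((½)*(-112) + 17334/(√617))*((3 + 2²) - 17780) = (-56 + 17334*(√617/617))*((3 + 4) - 17780) = (-56 + 17334*√617/617)*(7 - 17780) = (-56 + 17334*√617/617)*(-17773) = 995288 - 308077182*√617/617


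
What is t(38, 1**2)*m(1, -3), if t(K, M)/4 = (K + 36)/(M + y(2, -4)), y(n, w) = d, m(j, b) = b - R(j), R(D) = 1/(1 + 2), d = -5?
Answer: 740/3 ≈ 246.67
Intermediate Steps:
R(D) = 1/3
m(j, b) = -1/3 + b (m(j, b) = b - 1*1/3 = b - 1/3 = -1/3 + b)
y(n, w) = -5
t(K, M) = 4*(36 + K)/(-5 + M) (t(K, M) = 4*((K + 36)/(M - 5)) = 4*((36 + K)/(-5 + M)) = 4*(36 + K)/(-5 + M))
t(38, 1**2)*m(1, -3) = (4*(36 + 38)/(-5 + 1**2))*(-1/3 - 3) = (4*74/(-5 + 1))*(-10/3) = (4*74/(-4))*(-10/3) = (4*(-1/4)*74)*(-10/3) = -74*(-10/3) = 740/3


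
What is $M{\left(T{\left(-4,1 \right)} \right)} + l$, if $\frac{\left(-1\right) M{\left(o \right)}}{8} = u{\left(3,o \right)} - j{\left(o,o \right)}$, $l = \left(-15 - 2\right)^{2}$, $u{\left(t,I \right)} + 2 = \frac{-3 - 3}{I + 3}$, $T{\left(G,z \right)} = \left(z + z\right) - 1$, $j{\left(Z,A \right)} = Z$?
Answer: $325$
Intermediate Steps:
$T{\left(G,z \right)} = -1 + 2 z$ ($T{\left(G,z \right)} = 2 z - 1 = -1 + 2 z$)
$u{\left(t,I \right)} = -2 - \frac{6}{3 + I}$ ($u{\left(t,I \right)} = -2 + \frac{-3 - 3}{I + 3} = -2 - \frac{6}{3 + I}$)
$l = 289$ ($l = \left(-17\right)^{2} = 289$)
$M{\left(o \right)} = 8 o - \frac{16 \left(-6 - o\right)}{3 + o}$ ($M{\left(o \right)} = - 8 \left(\frac{2 \left(-6 - o\right)}{3 + o} - o\right) = - 8 \left(- o + \frac{2 \left(-6 - o\right)}{3 + o}\right) = 8 o - \frac{16 \left(-6 - o\right)}{3 + o}$)
$M{\left(T{\left(-4,1 \right)} \right)} + l = \frac{8 \left(12 + \left(-1 + 2 \cdot 1\right)^{2} + 5 \left(-1 + 2 \cdot 1\right)\right)}{3 + \left(-1 + 2 \cdot 1\right)} + 289 = \frac{8 \left(12 + \left(-1 + 2\right)^{2} + 5 \left(-1 + 2\right)\right)}{3 + \left(-1 + 2\right)} + 289 = \frac{8 \left(12 + 1^{2} + 5 \cdot 1\right)}{3 + 1} + 289 = \frac{8 \left(12 + 1 + 5\right)}{4} + 289 = 8 \cdot \frac{1}{4} \cdot 18 + 289 = 36 + 289 = 325$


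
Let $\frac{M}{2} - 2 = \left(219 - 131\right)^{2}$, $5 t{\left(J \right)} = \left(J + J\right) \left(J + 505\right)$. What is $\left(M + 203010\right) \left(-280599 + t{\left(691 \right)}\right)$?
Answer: $\frac{54598624254}{5} \approx 1.092 \cdot 10^{10}$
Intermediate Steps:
$t{\left(J \right)} = \frac{2 J \left(505 + J\right)}{5}$ ($t{\left(J \right)} = \frac{\left(J + J\right) \left(J + 505\right)}{5} = \frac{2 J \left(505 + J\right)}{5}$)
$M = 15492$ ($M = 4 + 2 \left(219 - 131\right)^{2} = 4 + 2 \cdot 88^{2} = 4 + 2 \cdot 7744 = 4 + 15488 = 15492$)
$\left(M + 203010\right) \left(-280599 + t{\left(691 \right)}\right) = \left(15492 + 203010\right) \left(-280599 + \frac{2}{5} \cdot 691 \left(505 + 691\right)\right) = 218502 \left(-280599 + \frac{2}{5} \cdot 691 \cdot 1196\right) = 218502 \left(-280599 + \frac{1652872}{5}\right) = 218502 \cdot \frac{249877}{5} = \frac{54598624254}{5}$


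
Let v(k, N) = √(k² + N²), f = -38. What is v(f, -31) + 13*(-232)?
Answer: -3016 + √2405 ≈ -2967.0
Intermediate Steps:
v(k, N) = √(N² + k²)
v(f, -31) + 13*(-232) = √((-31)² + (-38)²) + 13*(-232) = √(961 + 1444) - 3016 = √2405 - 3016 = -3016 + √2405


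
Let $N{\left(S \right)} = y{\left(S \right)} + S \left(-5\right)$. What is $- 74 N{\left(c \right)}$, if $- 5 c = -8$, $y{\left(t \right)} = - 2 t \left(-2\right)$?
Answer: $\frac{592}{5} \approx 118.4$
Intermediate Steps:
$y{\left(t \right)} = 4 t$
$c = \frac{8}{5}$ ($c = \left(- \frac{1}{5}\right) \left(-8\right) = \frac{8}{5} \approx 1.6$)
$N{\left(S \right)} = - S$ ($N{\left(S \right)} = 4 S + S \left(-5\right) = 4 S - 5 S = - S$)
$- 74 N{\left(c \right)} = - 74 \left(\left(-1\right) \frac{8}{5}\right) = \left(-74\right) \left(- \frac{8}{5}\right) = \frac{592}{5}$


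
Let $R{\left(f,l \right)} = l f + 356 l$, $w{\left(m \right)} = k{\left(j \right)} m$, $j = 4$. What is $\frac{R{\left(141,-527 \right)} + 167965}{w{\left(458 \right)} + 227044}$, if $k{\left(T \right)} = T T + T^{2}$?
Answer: $- \frac{46977}{120850} \approx -0.38872$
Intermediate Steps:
$k{\left(T \right)} = 2 T^{2}$ ($k{\left(T \right)} = T^{2} + T^{2} = 2 T^{2}$)
$w{\left(m \right)} = 32 m$ ($w{\left(m \right)} = 2 \cdot 4^{2} m = 2 \cdot 16 m = 32 m$)
$R{\left(f,l \right)} = 356 l + f l$ ($R{\left(f,l \right)} = f l + 356 l = 356 l + f l$)
$\frac{R{\left(141,-527 \right)} + 167965}{w{\left(458 \right)} + 227044} = \frac{- 527 \left(356 + 141\right) + 167965}{32 \cdot 458 + 227044} = \frac{\left(-527\right) 497 + 167965}{14656 + 227044} = \frac{-261919 + 167965}{241700} = \left(-93954\right) \frac{1}{241700} = - \frac{46977}{120850}$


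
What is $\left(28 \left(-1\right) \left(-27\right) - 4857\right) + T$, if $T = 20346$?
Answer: $16245$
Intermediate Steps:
$\left(28 \left(-1\right) \left(-27\right) - 4857\right) + T = \left(28 \left(-1\right) \left(-27\right) - 4857\right) + 20346 = \left(\left(-28\right) \left(-27\right) - 4857\right) + 20346 = \left(756 - 4857\right) + 20346 = -4101 + 20346 = 16245$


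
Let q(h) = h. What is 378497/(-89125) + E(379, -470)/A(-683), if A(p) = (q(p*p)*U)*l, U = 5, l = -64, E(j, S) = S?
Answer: -5650065796181/1330426628000 ≈ -4.2468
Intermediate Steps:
A(p) = -320*p**2 (A(p) = ((p*p)*5)*(-64) = (p**2*5)*(-64) = (5*p**2)*(-64) = -320*p**2)
378497/(-89125) + E(379, -470)/A(-683) = 378497/(-89125) - 470/((-320*(-683)**2)) = 378497*(-1/89125) - 470/((-320*466489)) = -378497/89125 - 470/(-149276480) = -378497/89125 - 470*(-1/149276480) = -378497/89125 + 47/14927648 = -5650065796181/1330426628000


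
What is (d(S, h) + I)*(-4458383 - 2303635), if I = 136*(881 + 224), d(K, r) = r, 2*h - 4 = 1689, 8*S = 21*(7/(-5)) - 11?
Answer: -1021920113277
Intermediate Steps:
S = -101/20 (S = (21*(7/(-5)) - 11)/8 = (21*(7*(-⅕)) - 11)/8 = (21*(-7/5) - 11)/8 = (-147/5 - 11)/8 = (⅛)*(-202/5) = -101/20 ≈ -5.0500)
h = 1693/2 (h = 2 + (½)*1689 = 2 + 1689/2 = 1693/2 ≈ 846.50)
I = 150280 (I = 136*1105 = 150280)
(d(S, h) + I)*(-4458383 - 2303635) = (1693/2 + 150280)*(-4458383 - 2303635) = (302253/2)*(-6762018) = -1021920113277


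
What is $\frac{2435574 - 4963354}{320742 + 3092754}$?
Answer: $- \frac{631945}{853374} \approx -0.74053$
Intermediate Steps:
$\frac{2435574 - 4963354}{320742 + 3092754} = - \frac{2527780}{3413496} = \left(-2527780\right) \frac{1}{3413496} = - \frac{631945}{853374}$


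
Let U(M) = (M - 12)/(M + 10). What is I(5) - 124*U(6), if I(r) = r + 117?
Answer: 337/2 ≈ 168.50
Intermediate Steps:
U(M) = (-12 + M)/(10 + M)
I(r) = 117 + r
I(5) - 124*U(6) = (117 + 5) - 124*(-12 + 6)/(10 + 6) = 122 - 124*-6/16 = 122 - 124*(1/16)*(-6) = 122 - 124*(-3)/8 = 122 - 1*(-93/2) = 122 + 93/2 = 337/2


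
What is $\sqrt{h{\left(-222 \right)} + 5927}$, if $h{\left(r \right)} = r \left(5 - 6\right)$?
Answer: $\sqrt{6149} \approx 78.416$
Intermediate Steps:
$h{\left(r \right)} = - r$ ($h{\left(r \right)} = r \left(-1\right) = - r$)
$\sqrt{h{\left(-222 \right)} + 5927} = \sqrt{\left(-1\right) \left(-222\right) + 5927} = \sqrt{222 + 5927} = \sqrt{6149}$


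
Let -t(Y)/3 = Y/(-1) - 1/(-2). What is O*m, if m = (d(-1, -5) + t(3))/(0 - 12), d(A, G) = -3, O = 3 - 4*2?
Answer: 15/8 ≈ 1.8750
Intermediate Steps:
O = -5 (O = 3 - 8 = -5)
t(Y) = -3/2 + 3*Y (t(Y) = -3*(Y/(-1) - 1/(-2)) = -3*(Y*(-1) - 1*(-½)) = -3*(-Y + ½) = -3*(½ - Y) = -3/2 + 3*Y)
m = -3/8 (m = (-3 + (-3/2 + 3*3))/(0 - 12) = (-3 + (-3/2 + 9))/(-12) = (-3 + 15/2)*(-1/12) = (9/2)*(-1/12) = -3/8 ≈ -0.37500)
O*m = -5*(-3/8) = 15/8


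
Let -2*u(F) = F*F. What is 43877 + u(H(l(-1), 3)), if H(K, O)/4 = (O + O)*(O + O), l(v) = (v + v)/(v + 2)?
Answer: 33509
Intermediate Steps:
l(v) = 2*v/(2 + v) (l(v) = (2*v)/(2 + v) = 2*v/(2 + v))
H(K, O) = 16*O² (H(K, O) = 4*((O + O)*(O + O)) = 4*((2*O)*(2*O)) = 4*(4*O²) = 16*O²)
u(F) = -F²/2 (u(F) = -F*F/2 = -F²/2)
43877 + u(H(l(-1), 3)) = 43877 - (16*3²)²/2 = 43877 - (16*9)²/2 = 43877 - ½*144² = 43877 - ½*20736 = 43877 - 10368 = 33509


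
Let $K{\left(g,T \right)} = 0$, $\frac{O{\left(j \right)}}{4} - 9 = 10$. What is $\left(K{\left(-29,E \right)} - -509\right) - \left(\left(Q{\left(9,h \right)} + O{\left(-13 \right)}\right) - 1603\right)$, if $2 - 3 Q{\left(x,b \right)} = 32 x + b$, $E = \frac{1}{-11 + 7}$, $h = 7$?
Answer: $\frac{6401}{3} \approx 2133.7$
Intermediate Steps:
$O{\left(j \right)} = 76$ ($O{\left(j \right)} = 36 + 4 \cdot 10 = 36 + 40 = 76$)
$E = - \frac{1}{4}$ ($E = \frac{1}{-4} = - \frac{1}{4} \approx -0.25$)
$Q{\left(x,b \right)} = \frac{2}{3} - \frac{32 x}{3} - \frac{b}{3}$ ($Q{\left(x,b \right)} = \frac{2}{3} - \frac{32 x + b}{3} = \frac{2}{3} - \frac{b + 32 x}{3} = \frac{2}{3} - \left(\frac{b}{3} + \frac{32 x}{3}\right) = \frac{2}{3} - \frac{32 x}{3} - \frac{b}{3}$)
$\left(K{\left(-29,E \right)} - -509\right) - \left(\left(Q{\left(9,h \right)} + O{\left(-13 \right)}\right) - 1603\right) = \left(0 - -509\right) - \left(\left(\left(\frac{2}{3} - 96 - \frac{7}{3}\right) + 76\right) - 1603\right) = \left(0 + 509\right) - \left(\left(\left(\frac{2}{3} - 96 - \frac{7}{3}\right) + 76\right) - 1603\right) = 509 - \left(\left(- \frac{293}{3} + 76\right) - 1603\right) = 509 - \left(- \frac{65}{3} - 1603\right) = 509 - - \frac{4874}{3} = 509 + \frac{4874}{3} = \frac{6401}{3}$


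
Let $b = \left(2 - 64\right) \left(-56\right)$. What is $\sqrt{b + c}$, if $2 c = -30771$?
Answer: $\frac{i \sqrt{47654}}{2} \approx 109.15 i$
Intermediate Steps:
$b = 3472$ ($b = \left(-62\right) \left(-56\right) = 3472$)
$c = - \frac{30771}{2}$ ($c = \frac{1}{2} \left(-30771\right) = - \frac{30771}{2} \approx -15386.0$)
$\sqrt{b + c} = \sqrt{3472 - \frac{30771}{2}} = \sqrt{- \frac{23827}{2}} = \frac{i \sqrt{47654}}{2}$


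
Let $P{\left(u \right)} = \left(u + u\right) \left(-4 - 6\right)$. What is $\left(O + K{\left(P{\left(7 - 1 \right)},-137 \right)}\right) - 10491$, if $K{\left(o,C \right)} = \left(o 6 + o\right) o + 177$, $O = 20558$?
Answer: $111044$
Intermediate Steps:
$P{\left(u \right)} = - 20 u$ ($P{\left(u \right)} = 2 u \left(-10\right) = - 20 u$)
$K{\left(o,C \right)} = 177 + 7 o^{2}$ ($K{\left(o,C \right)} = \left(6 o + o\right) o + 177 = 7 o o + 177 = 7 o^{2} + 177 = 177 + 7 o^{2}$)
$\left(O + K{\left(P{\left(7 - 1 \right)},-137 \right)}\right) - 10491 = \left(20558 + \left(177 + 7 \left(- 20 \left(7 - 1\right)\right)^{2}\right)\right) - 10491 = \left(20558 + \left(177 + 7 \left(\left(-20\right) 6\right)^{2}\right)\right) - 10491 = \left(20558 + \left(177 + 7 \left(-120\right)^{2}\right)\right) - 10491 = \left(20558 + \left(177 + 7 \cdot 14400\right)\right) - 10491 = \left(20558 + \left(177 + 100800\right)\right) - 10491 = \left(20558 + 100977\right) - 10491 = 121535 - 10491 = 111044$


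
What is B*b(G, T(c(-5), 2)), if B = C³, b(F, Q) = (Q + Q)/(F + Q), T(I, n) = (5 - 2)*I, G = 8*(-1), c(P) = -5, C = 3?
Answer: 810/23 ≈ 35.217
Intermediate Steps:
G = -8
T(I, n) = 3*I
b(F, Q) = 2*Q/(F + Q) (b(F, Q) = (2*Q)/(F + Q) = 2*Q/(F + Q))
B = 27 (B = 3³ = 27)
B*b(G, T(c(-5), 2)) = 27*(2*(3*(-5))/(-8 + 3*(-5))) = 27*(2*(-15)/(-8 - 15)) = 27*(2*(-15)/(-23)) = 27*(2*(-15)*(-1/23)) = 27*(30/23) = 810/23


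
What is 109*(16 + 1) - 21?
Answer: 1832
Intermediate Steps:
109*(16 + 1) - 21 = 109*17 - 21 = 1853 - 21 = 1832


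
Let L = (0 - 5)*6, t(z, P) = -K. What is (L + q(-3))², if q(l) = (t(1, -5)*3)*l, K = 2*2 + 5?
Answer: 2601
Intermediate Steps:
K = 9 (K = 4 + 5 = 9)
t(z, P) = -9 (t(z, P) = -1*9 = -9)
L = -30 (L = -5*6 = -30)
q(l) = -27*l (q(l) = (-9*3)*l = -27*l)
(L + q(-3))² = (-30 - 27*(-3))² = (-30 + 81)² = 51² = 2601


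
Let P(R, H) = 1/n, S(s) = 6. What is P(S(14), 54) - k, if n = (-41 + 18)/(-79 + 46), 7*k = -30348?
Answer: 698235/161 ≈ 4336.9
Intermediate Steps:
k = -30348/7 (k = (⅐)*(-30348) = -30348/7 ≈ -4335.4)
n = 23/33 (n = -23/(-33) = -23*(-1/33) = 23/33 ≈ 0.69697)
P(R, H) = 33/23 (P(R, H) = 1/(23/33) = 33/23)
P(S(14), 54) - k = 33/23 - 1*(-30348/7) = 33/23 + 30348/7 = 698235/161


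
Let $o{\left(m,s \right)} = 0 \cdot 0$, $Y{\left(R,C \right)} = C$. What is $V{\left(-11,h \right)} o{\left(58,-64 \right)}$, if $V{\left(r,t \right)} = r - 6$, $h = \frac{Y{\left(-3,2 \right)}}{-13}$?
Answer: $0$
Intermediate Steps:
$o{\left(m,s \right)} = 0$
$h = - \frac{2}{13}$ ($h = \frac{2}{-13} = 2 \left(- \frac{1}{13}\right) = - \frac{2}{13} \approx -0.15385$)
$V{\left(r,t \right)} = -6 + r$ ($V{\left(r,t \right)} = r - 6 = -6 + r$)
$V{\left(-11,h \right)} o{\left(58,-64 \right)} = \left(-6 - 11\right) 0 = \left(-17\right) 0 = 0$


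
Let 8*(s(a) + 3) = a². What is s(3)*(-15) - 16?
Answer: 97/8 ≈ 12.125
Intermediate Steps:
s(a) = -3 + a²/8
s(3)*(-15) - 16 = (-3 + (⅛)*3²)*(-15) - 16 = (-3 + (⅛)*9)*(-15) - 16 = (-3 + 9/8)*(-15) - 16 = -15/8*(-15) - 16 = 225/8 - 16 = 97/8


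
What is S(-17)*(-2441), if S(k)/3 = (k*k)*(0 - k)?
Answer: -35977899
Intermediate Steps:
S(k) = -3*k³ (S(k) = 3*((k*k)*(0 - k)) = 3*(k²*(-k)) = 3*(-k³) = -3*k³)
S(-17)*(-2441) = -3*(-17)³*(-2441) = -3*(-4913)*(-2441) = 14739*(-2441) = -35977899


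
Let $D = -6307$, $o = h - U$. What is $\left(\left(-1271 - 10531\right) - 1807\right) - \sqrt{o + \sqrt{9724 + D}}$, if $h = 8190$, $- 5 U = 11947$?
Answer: $-13609 - \frac{\sqrt{264485 + 25 \sqrt{3417}}}{5} \approx -13712.0$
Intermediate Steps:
$U = - \frac{11947}{5}$ ($U = \left(- \frac{1}{5}\right) 11947 = - \frac{11947}{5} \approx -2389.4$)
$o = \frac{52897}{5}$ ($o = 8190 - - \frac{11947}{5} = 8190 + \frac{11947}{5} = \frac{52897}{5} \approx 10579.0$)
$\left(\left(-1271 - 10531\right) - 1807\right) - \sqrt{o + \sqrt{9724 + D}} = \left(\left(-1271 - 10531\right) - 1807\right) - \sqrt{\frac{52897}{5} + \sqrt{9724 - 6307}} = \left(-11802 - 1807\right) - \sqrt{\frac{52897}{5} + \sqrt{3417}} = -13609 - \sqrt{\frac{52897}{5} + \sqrt{3417}}$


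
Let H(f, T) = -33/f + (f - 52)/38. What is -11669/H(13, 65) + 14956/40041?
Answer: 76947373814/23504067 ≈ 3273.8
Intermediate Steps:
H(f, T) = -26/19 - 33/f + f/38 (H(f, T) = -33/f + (-52 + f)*(1/38) = -33/f + (-26/19 + f/38) = -26/19 - 33/f + f/38)
-11669/H(13, 65) + 14956/40041 = -11669*494/(-1254 + 13*(-52 + 13)) + 14956/40041 = -11669*494/(-1254 + 13*(-39)) + 14956*(1/40041) = -11669*494/(-1254 - 507) + 14956/40041 = -11669/((1/38)*(1/13)*(-1761)) + 14956/40041 = -11669/(-1761/494) + 14956/40041 = -11669*(-494/1761) + 14956/40041 = 5764486/1761 + 14956/40041 = 76947373814/23504067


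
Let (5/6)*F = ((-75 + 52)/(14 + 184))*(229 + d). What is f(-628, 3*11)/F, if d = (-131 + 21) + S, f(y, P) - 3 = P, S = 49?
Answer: -495/322 ≈ -1.5373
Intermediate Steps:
f(y, P) = 3 + P
d = -61 (d = (-131 + 21) + 49 = -110 + 49 = -61)
F = -1288/55 (F = 6*(((-75 + 52)/(14 + 184))*(229 - 61))/5 = 6*(-23/198*168)/5 = (6/5)*(-644/33) = -1288/55 ≈ -23.418)
f(-628, 3*11)/F = (3 + 3*11)/(-1288/55) = (3 + 33)*(-55/1288) = 36*(-55/1288) = -495/322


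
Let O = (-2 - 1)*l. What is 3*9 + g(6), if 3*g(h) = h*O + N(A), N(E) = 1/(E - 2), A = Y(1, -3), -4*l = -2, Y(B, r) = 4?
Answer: 145/6 ≈ 24.167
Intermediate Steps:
l = ½ (l = -¼*(-2) = ½ ≈ 0.50000)
A = 4
N(E) = 1/(-2 + E)
O = -3/2 (O = (-2 - 1)*(½) = -3*½ = -3/2 ≈ -1.5000)
g(h) = ⅙ - h/2 (g(h) = (h*(-3/2) + 1/(-2 + 4))/3 = (-3*h/2 + 1/2)/3 = (-3*h/2 + ½)/3 = (½ - 3*h/2)/3 = ⅙ - h/2)
3*9 + g(6) = 3*9 + (⅙ - ½*6) = 27 + (⅙ - 3) = 27 - 17/6 = 145/6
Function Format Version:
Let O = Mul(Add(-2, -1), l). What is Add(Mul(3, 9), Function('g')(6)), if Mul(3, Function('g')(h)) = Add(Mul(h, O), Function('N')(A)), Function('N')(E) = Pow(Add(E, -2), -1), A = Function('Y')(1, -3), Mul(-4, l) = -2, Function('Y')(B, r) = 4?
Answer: Rational(145, 6) ≈ 24.167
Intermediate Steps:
l = Rational(1, 2) (l = Mul(Rational(-1, 4), -2) = Rational(1, 2) ≈ 0.50000)
A = 4
Function('N')(E) = Pow(Add(-2, E), -1)
O = Rational(-3, 2) (O = Mul(Add(-2, -1), Rational(1, 2)) = Mul(-3, Rational(1, 2)) = Rational(-3, 2) ≈ -1.5000)
Function('g')(h) = Add(Rational(1, 6), Mul(Rational(-1, 2), h)) (Function('g')(h) = Mul(Rational(1, 3), Add(Mul(h, Rational(-3, 2)), Pow(Add(-2, 4), -1))) = Mul(Rational(1, 3), Add(Mul(Rational(-3, 2), h), Pow(2, -1))) = Mul(Rational(1, 3), Add(Mul(Rational(-3, 2), h), Rational(1, 2))) = Mul(Rational(1, 3), Add(Rational(1, 2), Mul(Rational(-3, 2), h))) = Add(Rational(1, 6), Mul(Rational(-1, 2), h)))
Add(Mul(3, 9), Function('g')(6)) = Add(Mul(3, 9), Add(Rational(1, 6), Mul(Rational(-1, 2), 6))) = Add(27, Add(Rational(1, 6), -3)) = Add(27, Rational(-17, 6)) = Rational(145, 6)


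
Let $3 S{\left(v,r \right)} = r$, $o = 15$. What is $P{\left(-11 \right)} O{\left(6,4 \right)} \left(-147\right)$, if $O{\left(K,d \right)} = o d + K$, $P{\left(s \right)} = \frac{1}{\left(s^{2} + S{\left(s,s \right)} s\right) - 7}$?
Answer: $- \frac{29106}{463} \approx -62.864$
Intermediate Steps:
$S{\left(v,r \right)} = \frac{r}{3}$
$P{\left(s \right)} = \frac{1}{-7 + \frac{4 s^{2}}{3}}$ ($P{\left(s \right)} = \frac{1}{\left(s^{2} + \frac{s}{3} s\right) - 7} = \frac{1}{\left(s^{2} + \frac{s^{2}}{3}\right) - 7} = \frac{1}{\frac{4 s^{2}}{3} - 7} = \frac{1}{-7 + \frac{4 s^{2}}{3}}$)
$O{\left(K,d \right)} = K + 15 d$ ($O{\left(K,d \right)} = 15 d + K = K + 15 d$)
$P{\left(-11 \right)} O{\left(6,4 \right)} \left(-147\right) = \frac{3}{-21 + 4 \left(-11\right)^{2}} \left(6 + 15 \cdot 4\right) \left(-147\right) = \frac{3}{-21 + 4 \cdot 121} \left(6 + 60\right) \left(-147\right) = \frac{3}{-21 + 484} \cdot 66 \left(-147\right) = \frac{3}{463} \cdot 66 \left(-147\right) = \frac{198}{463} \left(-147\right) = - \frac{29106}{463}$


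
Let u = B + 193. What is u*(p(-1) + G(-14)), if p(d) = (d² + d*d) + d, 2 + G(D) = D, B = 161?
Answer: -5310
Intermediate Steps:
u = 354 (u = 161 + 193 = 354)
G(D) = -2 + D
p(d) = d + 2*d² (p(d) = (d² + d²) + d = 2*d² + d = d + 2*d²)
u*(p(-1) + G(-14)) = 354*(-(1 + 2*(-1)) + (-2 - 14)) = 354*(-(1 - 2) - 16) = 354*(-1*(-1) - 16) = 354*(1 - 16) = 354*(-15) = -5310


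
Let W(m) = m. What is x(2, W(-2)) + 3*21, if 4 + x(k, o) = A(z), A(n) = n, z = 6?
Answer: 65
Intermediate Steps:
x(k, o) = 2 (x(k, o) = -4 + 6 = 2)
x(2, W(-2)) + 3*21 = 2 + 3*21 = 2 + 63 = 65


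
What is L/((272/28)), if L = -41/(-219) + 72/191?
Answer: 165193/2844372 ≈ 0.058077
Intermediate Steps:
L = 23599/41829 (L = -41*(-1/219) + 72*(1/191) = 41/219 + 72/191 = 23599/41829 ≈ 0.56418)
L/((272/28)) = 23599/(41829*((272/28))) = 23599/(41829*((272*(1/28)))) = 23599/(41829*(68/7)) = (23599/41829)*(7/68) = 165193/2844372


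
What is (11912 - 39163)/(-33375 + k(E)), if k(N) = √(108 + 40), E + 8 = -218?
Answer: 129928875/159127211 + 7786*√37/159127211 ≈ 0.81681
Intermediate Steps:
E = -226 (E = -8 - 218 = -226)
k(N) = 2*√37 (k(N) = √148 = 2*√37)
(11912 - 39163)/(-33375 + k(E)) = (11912 - 39163)/(-33375 + 2*√37) = -27251/(-33375 + 2*√37)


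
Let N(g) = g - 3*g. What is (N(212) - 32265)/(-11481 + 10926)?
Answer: 32689/555 ≈ 58.899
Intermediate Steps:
N(g) = -2*g
(N(212) - 32265)/(-11481 + 10926) = (-2*212 - 32265)/(-11481 + 10926) = (-424 - 32265)/(-555) = -32689*(-1/555) = 32689/555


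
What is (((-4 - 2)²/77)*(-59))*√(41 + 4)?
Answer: -6372*√5/77 ≈ -185.04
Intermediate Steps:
(((-4 - 2)²/77)*(-59))*√(41 + 4) = (((-6)²*(1/77))*(-59))*√45 = ((36*(1/77))*(-59))*(3*√5) = ((36/77)*(-59))*(3*√5) = -6372*√5/77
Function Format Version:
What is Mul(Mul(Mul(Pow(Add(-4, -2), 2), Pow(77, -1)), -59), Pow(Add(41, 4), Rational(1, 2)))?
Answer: Mul(Rational(-6372, 77), Pow(5, Rational(1, 2))) ≈ -185.04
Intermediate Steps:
Mul(Mul(Mul(Pow(Add(-4, -2), 2), Pow(77, -1)), -59), Pow(Add(41, 4), Rational(1, 2))) = Mul(Mul(Mul(Pow(-6, 2), Rational(1, 77)), -59), Pow(45, Rational(1, 2))) = Mul(Mul(Mul(36, Rational(1, 77)), -59), Mul(3, Pow(5, Rational(1, 2)))) = Mul(Mul(Rational(36, 77), -59), Mul(3, Pow(5, Rational(1, 2)))) = Mul(Rational(-2124, 77), Mul(3, Pow(5, Rational(1, 2)))) = Mul(Rational(-6372, 77), Pow(5, Rational(1, 2)))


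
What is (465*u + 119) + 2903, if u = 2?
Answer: 3952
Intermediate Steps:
(465*u + 119) + 2903 = (465*2 + 119) + 2903 = (930 + 119) + 2903 = 1049 + 2903 = 3952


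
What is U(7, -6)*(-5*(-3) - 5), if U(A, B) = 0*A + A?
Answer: 70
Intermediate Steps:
U(A, B) = A (U(A, B) = 0 + A = A)
U(7, -6)*(-5*(-3) - 5) = 7*(-5*(-3) - 5) = 7*(15 - 5) = 7*10 = 70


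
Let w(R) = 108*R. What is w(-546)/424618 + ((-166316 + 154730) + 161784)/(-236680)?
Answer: -19433330151/25124647060 ≈ -0.77348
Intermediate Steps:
w(-546)/424618 + ((-166316 + 154730) + 161784)/(-236680) = (108*(-546))/424618 + ((-166316 + 154730) + 161784)/(-236680) = -58968*1/424618 + (-11586 + 161784)*(-1/236680) = -29484/212309 + 150198*(-1/236680) = -29484/212309 - 75099/118340 = -19433330151/25124647060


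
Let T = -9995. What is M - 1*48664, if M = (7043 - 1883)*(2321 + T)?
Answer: -39646504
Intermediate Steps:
M = -39597840 (M = (7043 - 1883)*(2321 - 9995) = 5160*(-7674) = -39597840)
M - 1*48664 = -39597840 - 1*48664 = -39597840 - 48664 = -39646504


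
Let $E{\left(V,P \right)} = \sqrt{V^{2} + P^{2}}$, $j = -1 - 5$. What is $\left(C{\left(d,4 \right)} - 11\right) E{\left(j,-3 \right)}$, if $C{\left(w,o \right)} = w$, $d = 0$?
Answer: $- 33 \sqrt{5} \approx -73.79$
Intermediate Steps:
$j = -6$ ($j = -1 - 5 = -6$)
$E{\left(V,P \right)} = \sqrt{P^{2} + V^{2}}$
$\left(C{\left(d,4 \right)} - 11\right) E{\left(j,-3 \right)} = \left(0 - 11\right) \sqrt{\left(-3\right)^{2} + \left(-6\right)^{2}} = - 11 \sqrt{9 + 36} = - 11 \sqrt{45} = - 11 \cdot 3 \sqrt{5} = - 33 \sqrt{5}$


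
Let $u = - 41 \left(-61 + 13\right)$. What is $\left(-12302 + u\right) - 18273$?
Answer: $-28607$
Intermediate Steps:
$u = 1968$ ($u = \left(-41\right) \left(-48\right) = 1968$)
$\left(-12302 + u\right) - 18273 = \left(-12302 + 1968\right) - 18273 = -10334 - 18273 = -28607$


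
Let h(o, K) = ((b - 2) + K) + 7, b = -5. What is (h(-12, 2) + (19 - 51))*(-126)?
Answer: 3780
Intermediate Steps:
h(o, K) = K (h(o, K) = ((-5 - 2) + K) + 7 = (-7 + K) + 7 = K)
(h(-12, 2) + (19 - 51))*(-126) = (2 + (19 - 51))*(-126) = (2 - 32)*(-126) = -30*(-126) = 3780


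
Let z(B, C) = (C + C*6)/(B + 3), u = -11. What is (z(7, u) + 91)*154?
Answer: 64141/5 ≈ 12828.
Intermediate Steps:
z(B, C) = 7*C/(3 + B) (z(B, C) = (C + 6*C)/(3 + B) = (7*C)/(3 + B) = 7*C/(3 + B))
(z(7, u) + 91)*154 = (7*(-11)/(3 + 7) + 91)*154 = (7*(-11)/10 + 91)*154 = (7*(-11)*(⅒) + 91)*154 = (-77/10 + 91)*154 = (833/10)*154 = 64141/5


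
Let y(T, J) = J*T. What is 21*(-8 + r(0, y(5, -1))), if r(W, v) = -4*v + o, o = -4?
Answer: 168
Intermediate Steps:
r(W, v) = -4 - 4*v (r(W, v) = -4*v - 4 = -4 - 4*v)
21*(-8 + r(0, y(5, -1))) = 21*(-8 + (-4 - (-4)*5)) = 21*(-8 + (-4 - 4*(-5))) = 21*(-8 + (-4 + 20)) = 21*(-8 + 16) = 21*8 = 168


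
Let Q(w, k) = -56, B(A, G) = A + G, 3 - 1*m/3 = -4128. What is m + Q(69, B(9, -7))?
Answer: 12337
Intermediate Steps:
m = 12393 (m = 9 - 3*(-4128) = 9 + 12384 = 12393)
m + Q(69, B(9, -7)) = 12393 - 56 = 12337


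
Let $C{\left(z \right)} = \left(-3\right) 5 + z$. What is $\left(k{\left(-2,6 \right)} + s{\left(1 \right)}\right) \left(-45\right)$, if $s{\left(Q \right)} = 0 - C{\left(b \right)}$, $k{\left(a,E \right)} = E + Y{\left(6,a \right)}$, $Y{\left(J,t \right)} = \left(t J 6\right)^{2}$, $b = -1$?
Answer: $-234270$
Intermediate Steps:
$Y{\left(J,t \right)} = 36 J^{2} t^{2}$ ($Y{\left(J,t \right)} = \left(J t 6\right)^{2} = \left(6 J t\right)^{2} = 36 J^{2} t^{2}$)
$C{\left(z \right)} = -15 + z$
$k{\left(a,E \right)} = E + 1296 a^{2}$ ($k{\left(a,E \right)} = E + 36 \cdot 6^{2} a^{2} = E + 36 \cdot 36 a^{2} = E + 1296 a^{2}$)
$s{\left(Q \right)} = 16$ ($s{\left(Q \right)} = 0 - \left(-15 - 1\right) = 0 - -16 = 0 + 16 = 16$)
$\left(k{\left(-2,6 \right)} + s{\left(1 \right)}\right) \left(-45\right) = \left(\left(6 + 1296 \left(-2\right)^{2}\right) + 16\right) \left(-45\right) = \left(\left(6 + 1296 \cdot 4\right) + 16\right) \left(-45\right) = \left(\left(6 + 5184\right) + 16\right) \left(-45\right) = \left(5190 + 16\right) \left(-45\right) = 5206 \left(-45\right) = -234270$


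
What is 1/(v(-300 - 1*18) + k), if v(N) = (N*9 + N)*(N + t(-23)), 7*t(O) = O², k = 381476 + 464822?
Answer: 7/11320546 ≈ 6.1834e-7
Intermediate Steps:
k = 846298
t(O) = O²/7
v(N) = 10*N*(529/7 + N) (v(N) = (N*9 + N)*(N + (⅐)*(-23)²) = (9*N + N)*(N + (⅐)*529) = (10*N)*(N + 529/7) = (10*N)*(529/7 + N) = 10*N*(529/7 + N))
1/(v(-300 - 1*18) + k) = 1/(10*(-300 - 1*18)*(529 + 7*(-300 - 1*18))/7 + 846298) = 1/(10*(-300 - 18)*(529 + 7*(-300 - 18))/7 + 846298) = 1/((10/7)*(-318)*(529 + 7*(-318)) + 846298) = 1/((10/7)*(-318)*(529 - 2226) + 846298) = 1/((10/7)*(-318)*(-1697) + 846298) = 1/(5396460/7 + 846298) = 1/(11320546/7) = 7/11320546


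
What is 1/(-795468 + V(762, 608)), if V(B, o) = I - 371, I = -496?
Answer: -1/796335 ≈ -1.2558e-6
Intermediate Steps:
V(B, o) = -867 (V(B, o) = -496 - 371 = -867)
1/(-795468 + V(762, 608)) = 1/(-795468 - 867) = 1/(-796335) = -1/796335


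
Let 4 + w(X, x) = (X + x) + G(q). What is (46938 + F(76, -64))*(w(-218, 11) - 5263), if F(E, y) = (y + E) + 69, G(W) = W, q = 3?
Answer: -257240949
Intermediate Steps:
F(E, y) = 69 + E + y (F(E, y) = (E + y) + 69 = 69 + E + y)
w(X, x) = -1 + X + x (w(X, x) = -4 + ((X + x) + 3) = -4 + (3 + X + x) = -1 + X + x)
(46938 + F(76, -64))*(w(-218, 11) - 5263) = (46938 + (69 + 76 - 64))*((-1 - 218 + 11) - 5263) = (46938 + 81)*(-208 - 5263) = 47019*(-5471) = -257240949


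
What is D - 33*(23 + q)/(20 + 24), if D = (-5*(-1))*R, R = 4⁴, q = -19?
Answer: 1277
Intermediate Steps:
R = 256
D = 1280 (D = -5*(-1)*256 = 5*256 = 1280)
D - 33*(23 + q)/(20 + 24) = 1280 - 33*(23 - 19)/(20 + 24) = 1280 - 132/44 = 1280 - 33*1/11 = 1280 - 3 = 1277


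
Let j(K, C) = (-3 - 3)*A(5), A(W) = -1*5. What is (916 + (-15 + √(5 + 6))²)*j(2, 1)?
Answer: 34560 - 900*√11 ≈ 31575.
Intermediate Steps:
A(W) = -5
j(K, C) = 30 (j(K, C) = (-3 - 3)*(-5) = -6*(-5) = 30)
(916 + (-15 + √(5 + 6))²)*j(2, 1) = (916 + (-15 + √(5 + 6))²)*30 = (916 + (-15 + √11)²)*30 = 27480 + 30*(-15 + √11)²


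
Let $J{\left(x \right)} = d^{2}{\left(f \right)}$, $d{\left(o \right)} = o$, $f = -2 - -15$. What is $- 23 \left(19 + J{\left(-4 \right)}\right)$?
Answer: $-4324$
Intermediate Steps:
$f = 13$ ($f = -2 + 15 = 13$)
$J{\left(x \right)} = 169$ ($J{\left(x \right)} = 13^{2} = 169$)
$- 23 \left(19 + J{\left(-4 \right)}\right) = - 23 \left(19 + 169\right) = \left(-23\right) 188 = -4324$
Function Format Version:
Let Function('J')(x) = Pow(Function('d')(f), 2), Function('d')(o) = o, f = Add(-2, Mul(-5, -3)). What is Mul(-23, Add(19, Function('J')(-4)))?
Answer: -4324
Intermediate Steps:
f = 13 (f = Add(-2, 15) = 13)
Function('J')(x) = 169 (Function('J')(x) = Pow(13, 2) = 169)
Mul(-23, Add(19, Function('J')(-4))) = Mul(-23, Add(19, 169)) = Mul(-23, 188) = -4324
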